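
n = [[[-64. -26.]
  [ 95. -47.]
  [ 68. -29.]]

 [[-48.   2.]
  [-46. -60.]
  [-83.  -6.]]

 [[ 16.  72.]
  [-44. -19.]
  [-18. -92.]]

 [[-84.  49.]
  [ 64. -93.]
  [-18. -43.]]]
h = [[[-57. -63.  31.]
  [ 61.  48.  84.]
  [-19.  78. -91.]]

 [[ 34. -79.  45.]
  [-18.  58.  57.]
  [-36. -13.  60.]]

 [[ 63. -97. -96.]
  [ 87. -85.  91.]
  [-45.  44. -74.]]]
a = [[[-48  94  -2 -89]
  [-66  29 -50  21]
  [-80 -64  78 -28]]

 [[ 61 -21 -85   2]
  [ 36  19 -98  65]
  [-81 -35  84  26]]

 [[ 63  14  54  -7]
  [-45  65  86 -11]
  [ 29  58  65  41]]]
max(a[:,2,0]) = 29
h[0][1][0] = 61.0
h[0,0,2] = 31.0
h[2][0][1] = -97.0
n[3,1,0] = 64.0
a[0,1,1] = 29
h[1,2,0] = -36.0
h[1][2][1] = -13.0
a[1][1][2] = -98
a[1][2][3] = 26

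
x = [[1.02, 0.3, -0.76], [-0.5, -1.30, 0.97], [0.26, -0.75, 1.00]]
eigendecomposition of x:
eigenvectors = [[(-0+0j), -0.72+0.00j, (-0.72-0j)], [(0.93+0j), 0.18+0.24j, 0.18-0.24j], [0.36+0.00j, (-0.12+0.62j), -0.12-0.62j]]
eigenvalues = [(-0.92+0j), (0.82+0.55j), (0.82-0.55j)]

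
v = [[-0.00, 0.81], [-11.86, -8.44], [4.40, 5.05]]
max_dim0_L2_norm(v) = 12.65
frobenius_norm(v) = 16.04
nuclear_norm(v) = 17.53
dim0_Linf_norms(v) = [11.86, 8.44]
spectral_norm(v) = 15.97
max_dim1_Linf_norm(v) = 11.86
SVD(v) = [[0.03, 0.41], [-0.91, 0.39], [0.41, 0.83]] @ diag([15.967744822747584, 1.5629860126110242]) @ [[0.79, 0.61], [-0.61, 0.79]]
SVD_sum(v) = [[0.39,0.30],[-11.49,-8.92],[5.19,4.03]] + [[-0.39,0.51], [-0.37,0.48], [-0.79,1.02]]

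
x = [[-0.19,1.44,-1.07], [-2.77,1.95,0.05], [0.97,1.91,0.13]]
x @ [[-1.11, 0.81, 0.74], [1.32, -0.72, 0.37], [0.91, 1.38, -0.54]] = [[1.14, -2.67, 0.97], [5.69, -3.58, -1.36], [1.56, -0.41, 1.35]]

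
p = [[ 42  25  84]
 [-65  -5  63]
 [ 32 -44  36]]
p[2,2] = 36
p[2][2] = 36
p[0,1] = 25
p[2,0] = 32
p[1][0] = -65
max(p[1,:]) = 63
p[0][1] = 25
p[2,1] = -44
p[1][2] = 63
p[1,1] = -5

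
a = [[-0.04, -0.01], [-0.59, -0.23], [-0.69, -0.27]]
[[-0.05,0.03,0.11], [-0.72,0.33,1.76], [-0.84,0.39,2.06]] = a @ [[1.59,-0.92,-2.22], [-0.96,0.92,-1.96]]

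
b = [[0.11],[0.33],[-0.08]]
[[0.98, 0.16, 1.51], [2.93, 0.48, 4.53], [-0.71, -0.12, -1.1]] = b @ [[8.87, 1.44, 13.73]]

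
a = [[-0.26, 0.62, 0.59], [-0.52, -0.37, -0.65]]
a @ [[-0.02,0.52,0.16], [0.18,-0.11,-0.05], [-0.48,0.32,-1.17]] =[[-0.17,-0.01,-0.76], [0.26,-0.44,0.7]]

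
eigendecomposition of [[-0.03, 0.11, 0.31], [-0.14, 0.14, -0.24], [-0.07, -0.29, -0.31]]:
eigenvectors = [[(0.83+0j), 0.83-0.00j, 0.12+0.00j], [(-0.04+0.07j), -0.04-0.07j, -0.89+0.00j], [-0.54+0.12j, -0.54-0.12j, 0.43+0.00j]]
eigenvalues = [(-0.24+0.05j), (-0.24-0.05j), (0.27+0j)]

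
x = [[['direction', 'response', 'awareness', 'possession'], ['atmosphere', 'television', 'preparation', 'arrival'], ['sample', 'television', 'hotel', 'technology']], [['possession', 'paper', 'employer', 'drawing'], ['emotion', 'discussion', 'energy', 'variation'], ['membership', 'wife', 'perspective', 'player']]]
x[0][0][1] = 'response'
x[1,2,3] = 'player'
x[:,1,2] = ['preparation', 'energy']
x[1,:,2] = ['employer', 'energy', 'perspective']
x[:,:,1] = [['response', 'television', 'television'], ['paper', 'discussion', 'wife']]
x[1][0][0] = 'possession'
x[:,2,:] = [['sample', 'television', 'hotel', 'technology'], ['membership', 'wife', 'perspective', 'player']]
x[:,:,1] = [['response', 'television', 'television'], ['paper', 'discussion', 'wife']]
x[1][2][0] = 'membership'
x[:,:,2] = [['awareness', 'preparation', 'hotel'], ['employer', 'energy', 'perspective']]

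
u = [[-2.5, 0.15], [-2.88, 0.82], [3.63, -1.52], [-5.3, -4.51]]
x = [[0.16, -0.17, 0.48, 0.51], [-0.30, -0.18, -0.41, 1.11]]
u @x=[[-0.44, 0.4, -1.26, -1.11],[-0.71, 0.34, -1.72, -0.56],[1.04, -0.34, 2.37, 0.16],[0.50, 1.71, -0.69, -7.71]]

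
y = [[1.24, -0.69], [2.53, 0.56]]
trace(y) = 1.80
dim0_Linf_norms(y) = [2.53, 0.69]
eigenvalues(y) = [(0.9+1.28j), (0.9-1.28j)]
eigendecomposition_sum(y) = [[(0.62+0.52j), -0.35+0.24j], [1.26-0.89j, 0.28+0.76j]] + [[(0.62-0.52j), (-0.35-0.24j)], [1.26+0.89j, 0.28-0.76j]]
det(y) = 2.44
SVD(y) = [[-0.42, -0.91], [-0.91, 0.42]] @ diag([2.8252942328280195, 0.8636622591897432]) @ [[-1.0, -0.08], [-0.08, 1.00]]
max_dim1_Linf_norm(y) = 2.53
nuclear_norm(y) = 3.69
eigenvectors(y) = [[(0.12+0.45j), (0.12-0.45j)], [0.89+0.00j, 0.89-0.00j]]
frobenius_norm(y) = 2.95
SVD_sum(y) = [[1.18, 0.09], [2.56, 0.20]] + [[0.06, -0.78], [-0.03, 0.36]]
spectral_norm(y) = 2.83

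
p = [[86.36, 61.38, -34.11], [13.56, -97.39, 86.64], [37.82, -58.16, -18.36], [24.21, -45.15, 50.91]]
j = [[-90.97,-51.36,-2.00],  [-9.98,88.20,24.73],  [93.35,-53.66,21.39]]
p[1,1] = -97.39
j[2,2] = 21.39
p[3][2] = 50.91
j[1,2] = 24.73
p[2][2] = -18.36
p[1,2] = 86.64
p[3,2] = 50.91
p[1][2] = 86.64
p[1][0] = 13.56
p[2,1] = -58.16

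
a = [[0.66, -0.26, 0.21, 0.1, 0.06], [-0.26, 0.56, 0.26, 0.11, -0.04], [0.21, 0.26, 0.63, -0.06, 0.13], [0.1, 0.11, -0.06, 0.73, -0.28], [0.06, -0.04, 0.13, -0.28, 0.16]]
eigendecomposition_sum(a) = [[0.02, 0.03, -0.02, -0.01, 0.00], [0.03, 0.03, -0.03, -0.01, 0.00], [-0.02, -0.03, 0.02, 0.01, -0.00], [-0.01, -0.01, 0.01, 0.00, -0.00], [0.00, 0.00, -0.0, -0.00, 0.0]] + [[0.0, -0.0, 0.0, -0.00, -0.00], [-0.0, 0.0, -0.00, 0.0, 0.00], [0.0, -0.0, 0.00, -0.00, -0.00], [-0.0, 0.00, -0.00, 0.0, 0.01], [-0.0, 0.00, -0.00, 0.01, 0.02]] + [[0.24,  -0.16,  0.17,  -0.28,  0.16], [-0.16,  0.11,  -0.11,  0.19,  -0.11], [0.17,  -0.11,  0.11,  -0.19,  0.11], [-0.28,  0.19,  -0.19,  0.33,  -0.19], [0.16,  -0.11,  0.11,  -0.19,  0.11]] + [[0.31,0.06,0.23,0.33,-0.06],  [0.06,0.01,0.05,0.07,-0.01],  [0.23,0.05,0.18,0.25,-0.05],  [0.33,0.07,0.25,0.35,-0.07],  [-0.06,-0.01,-0.05,-0.07,0.01]] + [[0.09,-0.19,-0.17,0.06,-0.04], [-0.19,0.40,0.35,-0.14,0.08], [-0.17,0.35,0.31,-0.12,0.07], [0.06,-0.14,-0.12,0.05,-0.03], [-0.04,0.08,0.07,-0.03,0.02]]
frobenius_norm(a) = 1.52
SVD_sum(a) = [[0.24, -0.16, 0.17, -0.28, 0.16], [-0.16, 0.11, -0.11, 0.19, -0.11], [0.17, -0.11, 0.11, -0.19, 0.11], [-0.28, 0.19, -0.19, 0.33, -0.19], [0.16, -0.11, 0.11, -0.19, 0.11]] + [[0.09, -0.19, -0.17, 0.06, -0.04], [-0.19, 0.40, 0.35, -0.14, 0.08], [-0.17, 0.35, 0.31, -0.12, 0.07], [0.06, -0.14, -0.12, 0.05, -0.03], [-0.04, 0.08, 0.07, -0.03, 0.02]] + [[0.31, 0.06, 0.23, 0.33, -0.06],[0.06, 0.01, 0.05, 0.07, -0.01],[0.23, 0.05, 0.18, 0.25, -0.05],[0.33, 0.07, 0.25, 0.35, -0.07],[-0.06, -0.01, -0.05, -0.07, 0.01]] + [[0.02, 0.03, -0.02, -0.01, 0.00], [0.03, 0.03, -0.03, -0.01, 0.0], [-0.02, -0.03, 0.02, 0.01, -0.0], [-0.01, -0.01, 0.01, 0.0, -0.00], [0.00, 0.00, -0.00, -0.00, 0.00]] + [[0.0,  -0.00,  0.0,  -0.0,  -0.0], [-0.00,  0.0,  -0.0,  0.00,  0.00], [0.0,  -0.0,  0.0,  -0.00,  -0.0], [-0.00,  0.0,  -0.0,  0.0,  0.01], [-0.0,  0.00,  -0.0,  0.01,  0.02]]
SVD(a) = [[-0.52, -0.32, 0.6, -0.51, -0.09], [0.35, 0.68, 0.12, -0.63, 0.01], [-0.36, 0.60, 0.45, 0.54, -0.13], [0.60, -0.23, 0.64, 0.22, 0.36], [-0.35, 0.14, -0.13, -0.05, 0.92]] @ diag([0.9060496266448752, 0.8658538669838336, 0.8584814158392384, 0.08621677725524948, 0.023398313276803327]) @ [[-0.52, 0.35, -0.36, 0.60, -0.35],[-0.32, 0.68, 0.6, -0.23, 0.14],[0.60, 0.12, 0.45, 0.64, -0.13],[-0.51, -0.63, 0.54, 0.22, -0.05],[-0.09, 0.01, -0.13, 0.36, 0.92]]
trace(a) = 2.74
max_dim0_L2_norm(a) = 0.8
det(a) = 0.00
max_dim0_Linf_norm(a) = 0.73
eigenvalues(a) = [0.09, 0.02, 0.91, 0.86, 0.87]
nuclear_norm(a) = 2.74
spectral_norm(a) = 0.91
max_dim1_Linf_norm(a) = 0.73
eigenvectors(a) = [[0.51, -0.09, 0.52, -0.60, -0.32], [0.63, 0.01, -0.35, -0.12, 0.68], [-0.54, -0.13, 0.36, -0.45, 0.6], [-0.22, 0.36, -0.6, -0.64, -0.23], [0.05, 0.92, 0.35, 0.13, 0.14]]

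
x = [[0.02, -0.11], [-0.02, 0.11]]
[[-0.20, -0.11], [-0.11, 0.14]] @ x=[[-0.00, 0.01], [-0.0, 0.03]]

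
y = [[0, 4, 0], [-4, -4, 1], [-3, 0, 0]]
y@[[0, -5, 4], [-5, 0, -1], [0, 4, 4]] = [[-20, 0, -4], [20, 24, -8], [0, 15, -12]]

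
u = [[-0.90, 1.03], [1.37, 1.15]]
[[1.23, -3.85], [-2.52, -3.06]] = u @ [[-1.64, 0.52], [-0.24, -3.28]]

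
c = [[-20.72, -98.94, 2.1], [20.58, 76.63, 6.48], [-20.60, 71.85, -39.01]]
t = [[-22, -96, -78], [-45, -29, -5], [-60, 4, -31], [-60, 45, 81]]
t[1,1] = -29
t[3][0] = -60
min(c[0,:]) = -98.94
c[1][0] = 20.58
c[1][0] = 20.58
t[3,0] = -60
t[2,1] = 4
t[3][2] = 81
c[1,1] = 76.63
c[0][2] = 2.1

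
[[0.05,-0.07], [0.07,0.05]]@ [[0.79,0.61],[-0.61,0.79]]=[[0.08, -0.02], [0.02, 0.08]]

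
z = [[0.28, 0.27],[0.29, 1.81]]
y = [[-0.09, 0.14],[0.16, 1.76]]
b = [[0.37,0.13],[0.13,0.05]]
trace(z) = 2.09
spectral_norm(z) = 1.86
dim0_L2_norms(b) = [0.39, 0.14]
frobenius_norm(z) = 1.87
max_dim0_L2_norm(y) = 1.77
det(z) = 0.43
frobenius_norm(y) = 1.78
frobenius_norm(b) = 0.42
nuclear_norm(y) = 1.87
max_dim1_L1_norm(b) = 0.5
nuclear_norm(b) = 0.42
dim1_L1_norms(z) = [0.55, 2.1]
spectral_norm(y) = 1.77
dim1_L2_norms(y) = [0.17, 1.77]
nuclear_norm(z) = 2.09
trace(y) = 1.67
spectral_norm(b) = 0.42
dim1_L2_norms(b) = [0.39, 0.14]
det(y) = -0.18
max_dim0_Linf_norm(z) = 1.81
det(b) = 0.00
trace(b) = 0.42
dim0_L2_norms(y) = [0.18, 1.77]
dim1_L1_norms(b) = [0.5, 0.18]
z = b + y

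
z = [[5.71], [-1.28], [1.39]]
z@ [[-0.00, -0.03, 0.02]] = [[0.00, -0.17, 0.11], [0.0, 0.04, -0.03], [0.00, -0.04, 0.03]]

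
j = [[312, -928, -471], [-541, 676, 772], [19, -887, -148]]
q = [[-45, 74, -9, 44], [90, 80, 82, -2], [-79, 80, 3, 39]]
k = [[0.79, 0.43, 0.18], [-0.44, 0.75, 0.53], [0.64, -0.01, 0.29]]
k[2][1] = -0.011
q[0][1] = 74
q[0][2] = -9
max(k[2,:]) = 0.635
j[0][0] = 312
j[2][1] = -887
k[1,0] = -0.438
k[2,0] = 0.635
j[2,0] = 19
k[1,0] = -0.438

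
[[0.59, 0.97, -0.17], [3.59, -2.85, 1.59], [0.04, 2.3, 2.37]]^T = [[0.59, 3.59, 0.04], [0.97, -2.85, 2.3], [-0.17, 1.59, 2.37]]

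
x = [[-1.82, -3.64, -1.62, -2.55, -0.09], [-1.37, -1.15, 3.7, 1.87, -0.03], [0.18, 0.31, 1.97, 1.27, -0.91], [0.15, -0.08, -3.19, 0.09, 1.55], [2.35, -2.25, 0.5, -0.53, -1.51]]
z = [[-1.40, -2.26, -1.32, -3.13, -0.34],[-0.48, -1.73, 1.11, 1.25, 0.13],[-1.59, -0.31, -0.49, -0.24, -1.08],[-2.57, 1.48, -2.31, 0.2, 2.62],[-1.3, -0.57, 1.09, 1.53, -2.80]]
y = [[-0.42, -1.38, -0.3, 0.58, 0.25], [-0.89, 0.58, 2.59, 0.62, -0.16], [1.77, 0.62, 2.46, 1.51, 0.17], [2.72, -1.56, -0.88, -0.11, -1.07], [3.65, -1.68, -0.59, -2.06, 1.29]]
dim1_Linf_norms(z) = [3.13, 1.73, 1.59, 2.62, 2.8]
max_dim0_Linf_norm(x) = 3.7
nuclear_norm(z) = 15.22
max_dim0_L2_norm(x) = 5.53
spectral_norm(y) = 5.78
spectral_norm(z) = 5.24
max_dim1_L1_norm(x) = 9.72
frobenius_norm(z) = 7.95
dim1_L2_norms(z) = [4.33, 2.46, 2.02, 4.59, 3.66]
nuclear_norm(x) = 16.83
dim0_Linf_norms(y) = [3.65, 1.68, 2.59, 2.06, 1.29]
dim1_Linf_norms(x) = [3.64, 3.7, 1.97, 3.19, 2.35]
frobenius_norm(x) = 8.86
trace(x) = -2.42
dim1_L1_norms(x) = [9.72, 8.12, 4.64, 5.06, 7.14]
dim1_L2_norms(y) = [1.6, 2.87, 3.45, 3.43, 4.73]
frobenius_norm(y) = 7.54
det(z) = -0.32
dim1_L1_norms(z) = [8.45, 4.7, 3.71, 9.18, 7.29]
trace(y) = 3.80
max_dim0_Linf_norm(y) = 3.65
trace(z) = -6.22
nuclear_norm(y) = 14.34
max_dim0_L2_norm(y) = 4.98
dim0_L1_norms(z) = [7.34, 6.35, 6.32, 6.35, 6.97]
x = z + y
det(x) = -86.62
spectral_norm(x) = 6.30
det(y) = 71.07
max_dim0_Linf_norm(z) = 3.13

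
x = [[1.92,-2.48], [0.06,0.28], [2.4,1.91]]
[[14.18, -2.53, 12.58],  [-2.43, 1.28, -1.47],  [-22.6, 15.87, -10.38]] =x@[[-3.01, 3.59, -0.18],[-8.05, 3.8, -5.21]]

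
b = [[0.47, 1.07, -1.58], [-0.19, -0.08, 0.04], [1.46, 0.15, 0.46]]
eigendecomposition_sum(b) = [[(0.23+0.79j), (0.53+0.09j), (-0.79+0.24j)], [-0.09-0.02j, (-0.04+0.05j), (0.02-0.09j)], [0.73-0.23j, (0.08-0.5j), 0.23+0.73j]] + [[(0.23-0.79j), 0.53-0.09j, (-0.79-0.24j)], [(-0.09+0.02j), (-0.04-0.05j), (0.02+0.09j)], [(0.73+0.23j), 0.08+0.50j, (0.23-0.73j)]] + [[0.00+0.00j,0.00+0.00j,0.00-0.00j], [(-0-0j),-0.00-0.00j,(-0+0j)], [-0.00-0.00j,(-0-0j),-0.00+0.00j]]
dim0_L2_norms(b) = [1.55, 1.08, 1.65]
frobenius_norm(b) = 2.50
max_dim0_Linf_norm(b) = 1.58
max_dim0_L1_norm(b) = 2.12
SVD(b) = [[-0.99,  -0.10,  0.06], [0.07,  -0.1,  0.99], [-0.09,  0.99,  0.11]] @ diag([1.9721460017180612, 1.543579842663925, 0.0011904743074658889]) @ [[-0.31, -0.55, 0.78], [0.92, 0.03, 0.39], [0.24, -0.84, -0.49]]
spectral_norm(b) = 1.97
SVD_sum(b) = [[0.61, 1.08, -1.52], [-0.04, -0.07, 0.1], [0.06, 0.1, -0.14]] + [[-0.14, -0.01, -0.06], [-0.15, -0.01, -0.06], [1.4, 0.05, 0.6]] + [[0.00, -0.00, -0.00], [0.0, -0.00, -0.0], [0.0, -0.0, -0.00]]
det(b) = -0.00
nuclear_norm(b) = 3.52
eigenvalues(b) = [(0.43+1.57j), (0.43-1.57j), (-0+0j)]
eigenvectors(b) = [[0.73+0.00j, (0.73-0j), (-0.24+0j)], [(-0.04+0.08j), -0.04-0.08j, 0.84+0.00j], [-0.01-0.68j, -0.01+0.68j, 0.49+0.00j]]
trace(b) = 0.85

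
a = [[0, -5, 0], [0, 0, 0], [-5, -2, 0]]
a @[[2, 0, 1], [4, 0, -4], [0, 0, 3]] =[[-20, 0, 20], [0, 0, 0], [-18, 0, 3]]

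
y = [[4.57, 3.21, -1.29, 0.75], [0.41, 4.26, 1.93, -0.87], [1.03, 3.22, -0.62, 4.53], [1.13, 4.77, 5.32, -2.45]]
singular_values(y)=[9.31, 6.77, 3.6, 1.2]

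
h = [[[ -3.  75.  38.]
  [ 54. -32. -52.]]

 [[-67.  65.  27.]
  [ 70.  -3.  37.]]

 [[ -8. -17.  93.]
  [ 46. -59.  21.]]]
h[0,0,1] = 75.0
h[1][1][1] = -3.0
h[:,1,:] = [[54.0, -32.0, -52.0], [70.0, -3.0, 37.0], [46.0, -59.0, 21.0]]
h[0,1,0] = 54.0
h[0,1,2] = -52.0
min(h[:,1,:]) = -59.0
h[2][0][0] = -8.0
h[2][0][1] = -17.0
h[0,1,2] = -52.0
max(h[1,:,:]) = 70.0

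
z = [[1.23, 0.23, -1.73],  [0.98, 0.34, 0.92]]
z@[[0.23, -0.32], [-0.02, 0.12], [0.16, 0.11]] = [[0.00, -0.56], [0.37, -0.17]]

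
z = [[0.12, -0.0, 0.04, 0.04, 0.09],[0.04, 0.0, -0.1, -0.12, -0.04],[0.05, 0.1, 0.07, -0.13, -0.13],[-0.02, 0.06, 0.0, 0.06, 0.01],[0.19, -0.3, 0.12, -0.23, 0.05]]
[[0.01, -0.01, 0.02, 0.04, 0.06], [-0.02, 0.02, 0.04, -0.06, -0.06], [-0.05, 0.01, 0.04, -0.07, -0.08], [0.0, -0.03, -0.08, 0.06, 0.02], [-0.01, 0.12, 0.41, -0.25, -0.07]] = z @ [[-0.05, 0.11, 0.47, 0.03, 0.38], [-0.09, -0.38, -0.83, 0.42, -0.17], [-0.05, 0.00, 0.27, -0.13, -0.09], [0.13, 0.01, -0.25, 0.55, 0.74], [0.11, -0.30, -0.38, 0.26, -0.17]]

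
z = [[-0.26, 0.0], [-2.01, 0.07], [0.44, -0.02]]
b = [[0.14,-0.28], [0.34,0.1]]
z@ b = [[-0.04, 0.07], [-0.26, 0.57], [0.05, -0.13]]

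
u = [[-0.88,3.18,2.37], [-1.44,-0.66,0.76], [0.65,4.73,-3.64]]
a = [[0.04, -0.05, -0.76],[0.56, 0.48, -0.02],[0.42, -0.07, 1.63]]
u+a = [[-0.84, 3.13, 1.61],[-0.88, -0.18, 0.74],[1.07, 4.66, -2.01]]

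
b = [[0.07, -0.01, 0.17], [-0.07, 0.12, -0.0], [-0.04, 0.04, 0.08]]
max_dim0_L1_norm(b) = 0.25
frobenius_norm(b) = 0.25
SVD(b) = [[-0.94, -0.02, -0.34], [0.18, -0.87, -0.46], [-0.29, -0.49, 0.82]] @ diag([0.19576619603768447, 0.15316345307404794, 0.03188343035761394]) @ [[-0.34,0.10,-0.93], [0.52,-0.81,-0.28], [-0.78,-0.58,0.22]]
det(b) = 0.00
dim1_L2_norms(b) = [0.18, 0.14, 0.1]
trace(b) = 0.27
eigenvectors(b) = [[-0.69+0.00j, -0.69-0.00j, -0.70+0.00j], [(-0.08-0.59j), -0.08+0.59j, -0.72+0.00j], [-0.16-0.36j, (-0.16+0.36j), (0.03+0j)]]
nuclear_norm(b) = 0.38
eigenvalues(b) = [(0.11+0.08j), (0.11-0.08j), (0.05+0j)]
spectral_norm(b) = 0.20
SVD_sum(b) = [[0.06, -0.02, 0.17],[-0.01, 0.00, -0.03],[0.02, -0.01, 0.05]] + [[-0.00, 0.00, 0.00], [-0.07, 0.11, 0.04], [-0.04, 0.06, 0.02]] + [[0.01, 0.01, -0.00], [0.01, 0.01, -0.0], [-0.02, -0.02, 0.01]]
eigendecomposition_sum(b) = [[(0.03+0.05j), -0.02-0.05j, 0.12-0.02j],[(-0.04+0.03j), (0.04-0.03j), 0.03+0.10j],[(-0.02+0.03j), 0.02-0.02j, (0.04+0.06j)]] + [[(0.03-0.05j), -0.02+0.05j, (0.12+0.02j)],[-0.04-0.03j, 0.04+0.03j, (0.03-0.1j)],[-0.02-0.03j, 0.02+0.02j, (0.04-0.06j)]] + [[(0.01-0j), 0.04-0.00j, (-0.06+0j)],[(0.01-0j), 0.04-0.00j, -0.06+0.00j],[(-0+0j), -0.00+0.00j, -0j]]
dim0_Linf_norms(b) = [0.07, 0.12, 0.17]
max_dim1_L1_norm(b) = 0.25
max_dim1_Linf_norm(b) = 0.17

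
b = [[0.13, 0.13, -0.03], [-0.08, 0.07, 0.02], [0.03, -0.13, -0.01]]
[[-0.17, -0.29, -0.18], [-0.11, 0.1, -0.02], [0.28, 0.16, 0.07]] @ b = [[-0.00, -0.02, 0.0], [-0.02, -0.0, 0.01], [0.03, 0.04, -0.01]]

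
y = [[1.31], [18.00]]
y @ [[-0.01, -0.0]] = [[-0.01, 0.00],[-0.18, 0.0]]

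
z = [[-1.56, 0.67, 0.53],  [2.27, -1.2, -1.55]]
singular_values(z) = [3.47, 0.38]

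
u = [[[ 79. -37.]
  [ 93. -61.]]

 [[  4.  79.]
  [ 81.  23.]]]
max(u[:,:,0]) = 93.0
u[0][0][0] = 79.0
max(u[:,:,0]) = 93.0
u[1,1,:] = [81.0, 23.0]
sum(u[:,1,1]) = -38.0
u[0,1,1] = -61.0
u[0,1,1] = -61.0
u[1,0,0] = 4.0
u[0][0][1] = -37.0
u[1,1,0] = 81.0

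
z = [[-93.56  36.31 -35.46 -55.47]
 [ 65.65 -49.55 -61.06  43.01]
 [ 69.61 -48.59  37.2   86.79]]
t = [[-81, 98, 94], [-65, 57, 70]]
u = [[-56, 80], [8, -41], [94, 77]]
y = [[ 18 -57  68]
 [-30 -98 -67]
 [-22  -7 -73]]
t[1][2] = 70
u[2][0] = 94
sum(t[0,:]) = 111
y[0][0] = 18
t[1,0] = -65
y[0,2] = 68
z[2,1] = -48.59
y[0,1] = -57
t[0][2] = 94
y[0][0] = 18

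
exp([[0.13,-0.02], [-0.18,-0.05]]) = [[1.14, -0.02], [-0.19, 0.95]]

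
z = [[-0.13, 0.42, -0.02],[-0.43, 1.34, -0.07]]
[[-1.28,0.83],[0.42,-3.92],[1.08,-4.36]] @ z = [[-0.19, 0.57, -0.03], [1.63, -5.08, 0.27], [1.73, -5.39, 0.28]]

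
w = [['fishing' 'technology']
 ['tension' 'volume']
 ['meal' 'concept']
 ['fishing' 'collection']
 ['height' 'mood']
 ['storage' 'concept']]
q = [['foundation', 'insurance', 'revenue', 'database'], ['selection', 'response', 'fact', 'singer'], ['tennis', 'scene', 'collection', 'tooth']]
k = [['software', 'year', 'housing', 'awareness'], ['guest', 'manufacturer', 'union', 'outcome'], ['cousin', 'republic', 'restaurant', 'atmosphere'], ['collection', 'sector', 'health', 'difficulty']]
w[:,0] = ['fishing', 'tension', 'meal', 'fishing', 'height', 'storage']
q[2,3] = 'tooth'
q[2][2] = 'collection'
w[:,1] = ['technology', 'volume', 'concept', 'collection', 'mood', 'concept']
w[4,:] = ['height', 'mood']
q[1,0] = 'selection'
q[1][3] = 'singer'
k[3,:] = ['collection', 'sector', 'health', 'difficulty']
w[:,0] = ['fishing', 'tension', 'meal', 'fishing', 'height', 'storage']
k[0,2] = 'housing'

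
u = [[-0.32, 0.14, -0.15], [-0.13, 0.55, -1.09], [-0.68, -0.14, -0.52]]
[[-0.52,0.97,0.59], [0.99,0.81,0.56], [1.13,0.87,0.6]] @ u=[[-0.36, 0.38, -1.29], [-0.8, 0.51, -1.32], [-0.88, 0.55, -1.43]]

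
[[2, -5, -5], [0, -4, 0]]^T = [[2, 0], [-5, -4], [-5, 0]]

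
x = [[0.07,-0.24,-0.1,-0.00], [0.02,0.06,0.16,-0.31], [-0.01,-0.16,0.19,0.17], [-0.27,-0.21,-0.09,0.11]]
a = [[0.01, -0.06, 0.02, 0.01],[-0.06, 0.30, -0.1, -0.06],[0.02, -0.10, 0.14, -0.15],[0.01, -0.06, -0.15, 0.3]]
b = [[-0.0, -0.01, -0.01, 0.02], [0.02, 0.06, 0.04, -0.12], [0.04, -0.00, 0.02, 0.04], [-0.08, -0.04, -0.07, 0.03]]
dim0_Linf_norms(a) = [0.06, 0.3, 0.15, 0.3]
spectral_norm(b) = 0.17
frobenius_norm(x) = 0.65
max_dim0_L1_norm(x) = 0.67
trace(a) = 0.75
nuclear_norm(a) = 0.75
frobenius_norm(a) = 0.53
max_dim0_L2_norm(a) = 0.34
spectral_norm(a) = 0.39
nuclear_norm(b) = 0.28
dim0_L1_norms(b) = [0.14, 0.11, 0.14, 0.21]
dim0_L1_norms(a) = [0.1, 0.52, 0.41, 0.52]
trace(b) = 0.11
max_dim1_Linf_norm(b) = 0.12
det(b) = 0.00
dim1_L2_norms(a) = [0.06, 0.33, 0.23, 0.34]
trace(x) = 0.43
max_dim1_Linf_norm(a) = 0.3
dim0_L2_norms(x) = [0.28, 0.36, 0.28, 0.37]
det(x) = -0.01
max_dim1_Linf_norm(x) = 0.31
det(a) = -0.00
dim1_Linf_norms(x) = [0.24, 0.31, 0.19, 0.27]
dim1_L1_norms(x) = [0.41, 0.55, 0.53, 0.68]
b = a @ x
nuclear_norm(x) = 1.24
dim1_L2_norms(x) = [0.27, 0.35, 0.3, 0.37]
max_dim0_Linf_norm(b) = 0.12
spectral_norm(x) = 0.48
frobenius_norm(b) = 0.19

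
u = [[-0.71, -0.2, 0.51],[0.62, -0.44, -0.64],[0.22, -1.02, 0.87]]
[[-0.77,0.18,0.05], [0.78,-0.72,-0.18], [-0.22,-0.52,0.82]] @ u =[[0.67, 0.02, -0.46], [-1.04, 0.34, 0.7], [0.01, -0.56, 0.93]]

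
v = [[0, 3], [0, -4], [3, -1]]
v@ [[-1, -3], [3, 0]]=[[9, 0], [-12, 0], [-6, -9]]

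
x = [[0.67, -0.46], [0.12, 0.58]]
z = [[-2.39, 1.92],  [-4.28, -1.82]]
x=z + [[3.06, -2.38],[4.40, 2.40]]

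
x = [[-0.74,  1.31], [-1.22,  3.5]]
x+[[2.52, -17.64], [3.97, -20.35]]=[[1.78, -16.33], [2.75, -16.85]]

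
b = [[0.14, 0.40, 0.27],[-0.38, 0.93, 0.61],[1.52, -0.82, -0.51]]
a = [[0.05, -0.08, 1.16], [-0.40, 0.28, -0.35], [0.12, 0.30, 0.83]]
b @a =[[-0.12, 0.18, 0.25],[-0.32, 0.47, -0.26],[0.34, -0.5, 1.63]]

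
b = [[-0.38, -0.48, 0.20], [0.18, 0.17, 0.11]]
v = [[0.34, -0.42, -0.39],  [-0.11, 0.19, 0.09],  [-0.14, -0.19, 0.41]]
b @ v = [[-0.10, 0.03, 0.19], [0.03, -0.06, -0.01]]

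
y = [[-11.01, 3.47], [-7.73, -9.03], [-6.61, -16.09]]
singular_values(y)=[20.99, 11.68]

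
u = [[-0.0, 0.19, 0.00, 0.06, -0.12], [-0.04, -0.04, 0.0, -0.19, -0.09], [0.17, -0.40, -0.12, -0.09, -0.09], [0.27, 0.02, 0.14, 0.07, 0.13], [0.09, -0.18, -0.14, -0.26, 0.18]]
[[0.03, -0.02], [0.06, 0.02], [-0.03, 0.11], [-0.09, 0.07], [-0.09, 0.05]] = u@ [[-0.27,0.29], [-0.01,-0.15], [0.22,0.1], [-0.09,-0.10], [-0.31,-0.08]]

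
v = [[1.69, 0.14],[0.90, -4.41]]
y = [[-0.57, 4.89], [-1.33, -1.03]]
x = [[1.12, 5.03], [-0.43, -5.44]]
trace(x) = -4.32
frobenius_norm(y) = 5.20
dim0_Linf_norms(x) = [1.12, 5.44]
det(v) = -7.58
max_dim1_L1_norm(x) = 6.15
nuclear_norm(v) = 6.19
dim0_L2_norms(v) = [1.91, 4.41]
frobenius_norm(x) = 7.51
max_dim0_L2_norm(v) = 4.41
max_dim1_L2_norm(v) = 4.5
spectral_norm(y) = 5.01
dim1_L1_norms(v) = [1.83, 5.31]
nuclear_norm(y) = 6.42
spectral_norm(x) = 7.49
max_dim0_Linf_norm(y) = 4.89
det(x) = -3.93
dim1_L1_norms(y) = [5.46, 2.36]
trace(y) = -1.60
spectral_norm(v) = 4.51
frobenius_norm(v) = 4.81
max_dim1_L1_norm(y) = 5.46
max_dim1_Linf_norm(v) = 4.41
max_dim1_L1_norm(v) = 5.31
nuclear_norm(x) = 8.01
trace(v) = -2.72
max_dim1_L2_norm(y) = 4.92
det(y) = 7.09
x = y + v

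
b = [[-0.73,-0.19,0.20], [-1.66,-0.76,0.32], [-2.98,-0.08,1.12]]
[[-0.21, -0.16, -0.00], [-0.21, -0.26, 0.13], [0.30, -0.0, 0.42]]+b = [[-0.94, -0.35, 0.2],[-1.87, -1.02, 0.45],[-2.68, -0.08, 1.54]]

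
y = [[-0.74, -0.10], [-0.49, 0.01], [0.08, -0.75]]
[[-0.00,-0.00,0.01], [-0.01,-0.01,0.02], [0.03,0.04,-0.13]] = y@ [[0.01, 0.01, -0.03], [-0.04, -0.05, 0.17]]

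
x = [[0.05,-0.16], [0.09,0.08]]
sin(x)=[[0.05, -0.16], [0.09, 0.08]]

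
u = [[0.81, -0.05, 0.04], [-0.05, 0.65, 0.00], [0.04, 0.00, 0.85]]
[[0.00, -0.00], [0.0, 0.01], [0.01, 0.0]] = u@[[-0.0, 0.0], [-0.0, 0.01], [0.01, 0.0]]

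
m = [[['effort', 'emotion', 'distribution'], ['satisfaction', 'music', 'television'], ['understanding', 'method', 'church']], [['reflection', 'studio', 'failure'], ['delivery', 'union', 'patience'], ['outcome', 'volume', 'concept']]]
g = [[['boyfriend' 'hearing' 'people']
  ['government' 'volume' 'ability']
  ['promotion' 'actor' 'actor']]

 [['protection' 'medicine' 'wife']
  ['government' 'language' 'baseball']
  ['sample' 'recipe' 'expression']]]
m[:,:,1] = [['emotion', 'music', 'method'], ['studio', 'union', 'volume']]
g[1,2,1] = 'recipe'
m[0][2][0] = 'understanding'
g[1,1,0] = 'government'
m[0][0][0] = 'effort'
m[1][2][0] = 'outcome'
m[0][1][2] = 'television'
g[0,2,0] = 'promotion'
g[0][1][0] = 'government'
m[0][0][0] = 'effort'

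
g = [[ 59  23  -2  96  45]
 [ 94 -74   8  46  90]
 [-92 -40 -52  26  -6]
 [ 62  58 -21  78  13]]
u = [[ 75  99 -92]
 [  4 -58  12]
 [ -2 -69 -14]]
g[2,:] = [-92, -40, -52, 26, -6]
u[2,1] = -69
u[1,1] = -58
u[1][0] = 4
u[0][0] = 75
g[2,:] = [-92, -40, -52, 26, -6]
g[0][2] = -2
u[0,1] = 99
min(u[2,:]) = -69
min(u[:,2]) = -92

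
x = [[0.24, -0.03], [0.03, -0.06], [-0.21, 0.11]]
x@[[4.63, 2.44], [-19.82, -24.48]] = [[1.71, 1.32], [1.33, 1.54], [-3.15, -3.21]]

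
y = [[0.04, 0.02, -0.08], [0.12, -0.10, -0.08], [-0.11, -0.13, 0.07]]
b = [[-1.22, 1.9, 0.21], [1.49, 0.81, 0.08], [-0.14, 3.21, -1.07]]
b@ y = [[0.16, -0.24, -0.04], [0.15, -0.06, -0.18], [0.50, -0.18, -0.32]]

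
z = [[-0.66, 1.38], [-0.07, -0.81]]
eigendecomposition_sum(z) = [[(-0.33+0.24j), 0.69+1.68j],[(-0.03-0.09j), -0.40+0.06j]] + [[(-0.33-0.24j),  (0.69-1.68j)], [-0.04+0.09j,  (-0.4-0.06j)]]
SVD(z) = [[-0.90, 0.44], [0.44, 0.9]] @ diag([1.6916800264390774, 0.3731202060289452]) @ [[0.33, -0.94], [-0.94, -0.33]]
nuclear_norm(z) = 2.06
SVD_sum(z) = [[-0.51, 1.43], [0.25, -0.70]] + [[-0.15, -0.05], [-0.32, -0.11]]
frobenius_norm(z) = 1.73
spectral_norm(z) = 1.69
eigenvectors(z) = [[(0.98+0j), 0.98-0.00j], [-0.05+0.21j, (-0.05-0.21j)]]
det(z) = 0.63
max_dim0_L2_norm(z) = 1.6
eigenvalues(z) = [(-0.74+0.3j), (-0.74-0.3j)]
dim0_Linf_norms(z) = [0.66, 1.38]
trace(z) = -1.47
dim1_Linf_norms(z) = [1.38, 0.81]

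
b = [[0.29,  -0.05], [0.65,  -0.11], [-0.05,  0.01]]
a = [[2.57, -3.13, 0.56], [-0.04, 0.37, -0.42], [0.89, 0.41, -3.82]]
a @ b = [[-1.32, 0.22], [0.25, -0.04], [0.72, -0.13]]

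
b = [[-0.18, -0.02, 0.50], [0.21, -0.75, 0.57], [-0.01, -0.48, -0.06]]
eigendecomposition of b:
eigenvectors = [[(-0.75+0j), -0.66+0.00j, (-0.66-0j)], [0.45+0.00j, (-0.42-0.28j), -0.42+0.28j], [0.48+0.00j, 0.08-0.55j, (0.08+0.55j)]]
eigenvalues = [(-0.49+0j), (-0.25+0.41j), (-0.25-0.41j)]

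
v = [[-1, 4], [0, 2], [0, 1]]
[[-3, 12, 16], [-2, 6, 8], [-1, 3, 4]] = v@ [[-1, 0, 0], [-1, 3, 4]]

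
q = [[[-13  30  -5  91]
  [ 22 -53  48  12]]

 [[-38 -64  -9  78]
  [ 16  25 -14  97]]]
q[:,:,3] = [[91, 12], [78, 97]]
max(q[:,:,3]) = 97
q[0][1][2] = 48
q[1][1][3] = 97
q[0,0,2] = -5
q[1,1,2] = -14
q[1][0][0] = -38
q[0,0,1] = 30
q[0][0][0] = -13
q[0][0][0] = -13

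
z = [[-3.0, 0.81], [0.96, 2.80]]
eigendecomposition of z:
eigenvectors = [[-0.99,  -0.14], [0.16,  -0.99]]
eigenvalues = [-3.13, 2.93]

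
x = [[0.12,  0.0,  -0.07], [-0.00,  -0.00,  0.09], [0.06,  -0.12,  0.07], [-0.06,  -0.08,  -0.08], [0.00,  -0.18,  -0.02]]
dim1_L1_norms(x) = [0.19, 0.09, 0.25, 0.22, 0.2]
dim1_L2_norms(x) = [0.14, 0.09, 0.15, 0.13, 0.18]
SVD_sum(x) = [[0.0,-0.01,-0.0],[-0.0,0.0,0.00],[0.01,-0.12,-0.01],[0.01,-0.08,-0.00],[0.01,-0.18,-0.01]] + [[-0.01, 0.0, -0.04], [0.02, -0.00, 0.09], [0.02, -0.0, 0.08], [-0.02, 0.00, -0.09], [-0.0, 0.0, -0.01]] + [[0.13, 0.01, -0.03],  [-0.02, -0.0, 0.00],  [0.03, 0.00, -0.01],  [-0.05, -0.00, 0.01],  [-0.01, -0.00, 0.0]]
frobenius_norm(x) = 0.32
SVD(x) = [[0.05, 0.27, -0.90],[-0.02, -0.56, 0.13],[0.52, -0.54, -0.23],[0.34, 0.56, 0.33],[0.78, 0.08, 0.07]] @ diag([0.23122464775882617, 0.1573853771075038, 0.14582525618539324]) @ [[0.07,-1.00,-0.05], [-0.21,0.04,-0.98], [-0.97,-0.08,0.21]]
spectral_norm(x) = 0.23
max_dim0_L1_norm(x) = 0.38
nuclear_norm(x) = 0.53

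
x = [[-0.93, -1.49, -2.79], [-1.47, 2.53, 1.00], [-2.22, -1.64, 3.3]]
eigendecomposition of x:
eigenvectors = [[0.90+0.00j, (0.42+0.17j), 0.42-0.17j], [0.18+0.00j, (-0.75+0j), (-0.75-0j)], [0.40+0.00j, -0.24-0.42j, -0.24+0.42j]]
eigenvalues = [(-2.47+0j), (3.69+0.9j), (3.69-0.9j)]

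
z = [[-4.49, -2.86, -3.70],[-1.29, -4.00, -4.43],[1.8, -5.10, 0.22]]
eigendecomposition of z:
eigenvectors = [[0.23,0.95,0.81], [0.5,0.12,0.56], [-0.83,-0.28,0.19]]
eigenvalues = [2.79, -3.73, -7.33]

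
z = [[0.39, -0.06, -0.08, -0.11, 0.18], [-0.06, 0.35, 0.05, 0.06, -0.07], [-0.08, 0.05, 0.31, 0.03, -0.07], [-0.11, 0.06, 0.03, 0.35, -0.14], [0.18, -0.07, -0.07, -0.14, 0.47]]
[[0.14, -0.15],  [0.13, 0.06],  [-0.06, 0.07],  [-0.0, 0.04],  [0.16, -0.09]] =z @ [[0.28, -0.32], [0.47, 0.09], [-0.15, 0.12], [0.15, -0.04], [0.33, -0.06]]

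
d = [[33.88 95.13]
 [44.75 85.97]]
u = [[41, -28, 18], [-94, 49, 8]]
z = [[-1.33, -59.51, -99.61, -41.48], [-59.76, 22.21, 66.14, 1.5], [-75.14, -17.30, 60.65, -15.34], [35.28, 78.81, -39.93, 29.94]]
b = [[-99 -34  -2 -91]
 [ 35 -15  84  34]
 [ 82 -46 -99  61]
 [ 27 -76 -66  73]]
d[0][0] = 33.88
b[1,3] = 34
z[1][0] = -59.76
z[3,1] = 78.81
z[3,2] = -39.93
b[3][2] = -66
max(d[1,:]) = 85.97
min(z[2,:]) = -75.14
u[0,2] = 18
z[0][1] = -59.51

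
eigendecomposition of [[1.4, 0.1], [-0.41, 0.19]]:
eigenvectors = [[0.94,  -0.08], [-0.33,  1.00]]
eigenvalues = [1.37, 0.22]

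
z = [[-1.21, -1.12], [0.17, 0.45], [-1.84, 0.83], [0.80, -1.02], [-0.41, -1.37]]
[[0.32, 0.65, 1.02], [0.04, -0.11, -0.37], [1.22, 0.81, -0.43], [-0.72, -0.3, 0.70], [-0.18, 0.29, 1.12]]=z@[[-0.53, -0.47, -0.12], [0.29, -0.07, -0.78]]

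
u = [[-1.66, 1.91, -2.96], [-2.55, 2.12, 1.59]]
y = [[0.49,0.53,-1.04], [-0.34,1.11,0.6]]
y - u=[[2.15,  -1.38,  1.92], [2.21,  -1.01,  -0.99]]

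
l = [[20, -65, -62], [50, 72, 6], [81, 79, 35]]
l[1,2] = 6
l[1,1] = 72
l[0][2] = -62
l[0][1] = -65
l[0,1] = -65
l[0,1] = -65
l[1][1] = 72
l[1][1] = 72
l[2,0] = 81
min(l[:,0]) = 20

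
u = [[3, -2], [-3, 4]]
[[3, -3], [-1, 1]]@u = [[18, -18], [-6, 6]]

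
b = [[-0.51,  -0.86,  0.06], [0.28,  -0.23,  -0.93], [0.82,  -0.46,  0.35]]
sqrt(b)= [[0.46, -0.83, -0.32], [0.62, 0.56, -0.55], [0.64, 0.05, 0.77]]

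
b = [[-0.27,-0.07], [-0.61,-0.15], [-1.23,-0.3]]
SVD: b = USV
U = [[-0.19,0.95], [-0.44,0.16], [-0.88,-0.29]]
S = [1.44, 0.0]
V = [[0.97,0.24], [0.24,-0.97]]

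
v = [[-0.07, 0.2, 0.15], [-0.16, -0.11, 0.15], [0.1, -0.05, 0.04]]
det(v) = 0.01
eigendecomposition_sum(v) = [[-0.05+0.07j, (0.09+0.05j), 0.04-0.06j], [-0.08-0.06j, (-0.06+0.11j), (0.07+0.04j)], [0.03-0.02j, (-0.03-0.03j), -0.02+0.02j]] + [[(-0.05-0.07j),(0.09-0.05j),0.04+0.06j],[-0.08+0.06j,-0.06-0.11j,(0.07-0.04j)],[0.03+0.02j,(-0.03+0.03j),(-0.02-0.02j)]] + [[(0.03+0j), (0.01-0j), 0.08-0.00j], [0.00+0.00j, 0.00-0.00j, 0.01-0.00j], [(0.04+0j), 0.01-0.00j, (0.09-0j)]]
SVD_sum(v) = [[-0.13, 0.09, 0.16],[-0.09, 0.06, 0.11],[0.03, -0.02, -0.04]] + [[0.05, 0.12, -0.02], [-0.07, -0.17, 0.03], [-0.01, -0.01, 0.00]] + [[0.01, -0.00, 0.01],  [0.0, -0.00, 0.00],  [0.08, -0.02, 0.07]]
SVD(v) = [[-0.80, 0.57, 0.18], [-0.57, -0.82, 0.05], [0.18, -0.07, 0.98]] @ diag([0.27950876561168314, 0.22749896018663124, 0.10871556034089469]) @ [[0.59, -0.38, -0.71],[0.37, 0.91, -0.18],[0.72, -0.16, 0.68]]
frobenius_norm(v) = 0.38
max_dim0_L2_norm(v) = 0.23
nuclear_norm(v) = 0.62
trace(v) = -0.14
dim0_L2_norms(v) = [0.2, 0.23, 0.22]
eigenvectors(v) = [[(-0+0.64j), -0.00-0.64j, (0.65+0j)], [-0.71+0.00j, (-0.71-0j), (0.05+0j)], [0.10-0.26j, 0.10+0.26j, 0.76+0.00j]]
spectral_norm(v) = 0.28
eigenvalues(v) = [(-0.13+0.2j), (-0.13-0.2j), (0.12+0j)]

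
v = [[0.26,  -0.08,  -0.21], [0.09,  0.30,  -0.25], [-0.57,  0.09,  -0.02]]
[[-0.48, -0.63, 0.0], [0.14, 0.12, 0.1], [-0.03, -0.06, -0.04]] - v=[[-0.74, -0.55, 0.21], [0.05, -0.18, 0.35], [0.54, -0.15, -0.02]]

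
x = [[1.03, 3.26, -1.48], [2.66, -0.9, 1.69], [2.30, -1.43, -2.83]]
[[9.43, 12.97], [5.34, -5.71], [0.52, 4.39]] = x@[[2.44, 0.4], [2.39, 2.68], [0.59, -2.58]]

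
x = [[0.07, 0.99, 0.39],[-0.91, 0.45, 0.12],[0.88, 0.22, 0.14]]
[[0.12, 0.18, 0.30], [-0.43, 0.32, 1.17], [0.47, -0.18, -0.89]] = x @[[0.5, -0.24, -1.1],[-0.02, 0.27, 0.38],[0.28, -0.17, -0.01]]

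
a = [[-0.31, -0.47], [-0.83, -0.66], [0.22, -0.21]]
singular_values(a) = [1.19, 0.34]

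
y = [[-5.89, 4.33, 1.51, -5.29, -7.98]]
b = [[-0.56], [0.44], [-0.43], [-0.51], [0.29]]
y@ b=[[4.94]]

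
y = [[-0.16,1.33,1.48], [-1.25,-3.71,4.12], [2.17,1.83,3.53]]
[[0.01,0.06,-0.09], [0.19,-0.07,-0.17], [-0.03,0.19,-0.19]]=y@[[-0.03, 0.03, -0.0],  [-0.02, 0.03, -0.01],  [0.02, 0.02, -0.05]]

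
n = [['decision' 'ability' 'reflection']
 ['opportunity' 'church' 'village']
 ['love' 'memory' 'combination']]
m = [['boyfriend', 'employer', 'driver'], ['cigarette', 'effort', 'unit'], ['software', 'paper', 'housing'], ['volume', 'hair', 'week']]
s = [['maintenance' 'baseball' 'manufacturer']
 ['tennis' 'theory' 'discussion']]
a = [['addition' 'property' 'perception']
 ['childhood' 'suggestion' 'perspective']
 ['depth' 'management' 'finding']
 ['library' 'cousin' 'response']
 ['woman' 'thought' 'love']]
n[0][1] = 'ability'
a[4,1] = 'thought'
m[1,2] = 'unit'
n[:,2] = ['reflection', 'village', 'combination']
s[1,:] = ['tennis', 'theory', 'discussion']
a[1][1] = 'suggestion'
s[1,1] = 'theory'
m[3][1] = 'hair'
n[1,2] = 'village'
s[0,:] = ['maintenance', 'baseball', 'manufacturer']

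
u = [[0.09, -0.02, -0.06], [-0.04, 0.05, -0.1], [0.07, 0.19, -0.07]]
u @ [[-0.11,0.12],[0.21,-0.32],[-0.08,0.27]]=[[-0.01,0.0],[0.02,-0.05],[0.04,-0.07]]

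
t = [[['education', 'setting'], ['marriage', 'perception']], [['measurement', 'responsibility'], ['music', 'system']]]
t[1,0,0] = 'measurement'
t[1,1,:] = ['music', 'system']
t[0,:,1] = ['setting', 'perception']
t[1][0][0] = 'measurement'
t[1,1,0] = 'music'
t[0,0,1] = 'setting'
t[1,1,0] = 'music'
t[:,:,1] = [['setting', 'perception'], ['responsibility', 'system']]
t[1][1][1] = 'system'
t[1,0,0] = 'measurement'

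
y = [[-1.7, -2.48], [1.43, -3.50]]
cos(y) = [[-1.62, -1.95], [1.12, -3.03]]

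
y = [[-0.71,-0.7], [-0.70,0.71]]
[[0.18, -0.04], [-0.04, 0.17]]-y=[[0.89, 0.66], [0.66, -0.54]]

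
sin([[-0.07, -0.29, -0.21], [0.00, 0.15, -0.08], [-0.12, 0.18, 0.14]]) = [[-0.07, -0.29, -0.21], [-0.00, 0.15, -0.08], [-0.12, 0.18, 0.14]]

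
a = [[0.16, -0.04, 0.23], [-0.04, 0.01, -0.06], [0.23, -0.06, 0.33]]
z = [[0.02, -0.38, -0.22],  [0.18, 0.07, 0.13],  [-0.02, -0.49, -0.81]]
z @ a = [[-0.03, 0.01, -0.05],[0.06, -0.01, 0.08],[-0.17, 0.04, -0.24]]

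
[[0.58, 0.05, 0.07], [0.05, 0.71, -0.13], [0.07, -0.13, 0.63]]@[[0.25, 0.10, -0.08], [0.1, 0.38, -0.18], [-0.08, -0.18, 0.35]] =[[0.14, 0.06, -0.03], [0.09, 0.30, -0.18], [-0.05, -0.16, 0.24]]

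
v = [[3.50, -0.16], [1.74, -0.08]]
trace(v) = 3.42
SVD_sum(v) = [[3.50, -0.16],[1.74, -0.08]] + [[0.00, 0.0], [-0.0, -0.0]]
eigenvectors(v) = [[0.9,0.05], [0.45,1.00]]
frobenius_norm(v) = 3.91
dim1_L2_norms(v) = [3.5, 1.74]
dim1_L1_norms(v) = [3.66, 1.82]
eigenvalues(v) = [3.42, -0.0]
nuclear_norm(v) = 3.91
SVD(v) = [[-0.9,-0.45], [-0.45,0.9]] @ diag([3.912748373302922, 0.0004089197278611072]) @ [[-1.0,0.05], [-0.05,-1.0]]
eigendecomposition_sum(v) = [[3.5,-0.16], [1.74,-0.08]] + [[0.0, -0.0], [0.0, -0.0]]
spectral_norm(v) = 3.91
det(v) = -0.00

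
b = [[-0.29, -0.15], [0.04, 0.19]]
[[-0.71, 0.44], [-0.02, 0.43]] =b @ [[2.80, -2.99], [-0.68, 2.88]]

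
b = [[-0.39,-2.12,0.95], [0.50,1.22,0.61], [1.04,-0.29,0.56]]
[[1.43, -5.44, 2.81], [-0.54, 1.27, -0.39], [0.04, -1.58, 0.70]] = b @ [[-0.26, -0.15, -0.14], [-0.49, 1.89, -0.81], [0.3, -1.57, 1.09]]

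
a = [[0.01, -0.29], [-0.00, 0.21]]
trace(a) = 0.22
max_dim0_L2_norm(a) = 0.36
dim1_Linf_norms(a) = [0.29, 0.21]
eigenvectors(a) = [[1.0, -0.82], [0.00, 0.57]]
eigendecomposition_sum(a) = [[0.01, 0.01],[0.0, 0.00]] + [[0.0, -0.3],[0.0, 0.21]]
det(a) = 0.00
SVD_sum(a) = [[0.01,-0.29], [-0.0,0.21]] + [[0.0, 0.00], [0.00, 0.00]]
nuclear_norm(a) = 0.36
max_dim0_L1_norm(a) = 0.5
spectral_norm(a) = 0.36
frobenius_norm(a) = 0.36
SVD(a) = [[-0.81, -0.59], [0.59, -0.81]] @ diag([0.3581418967700983, 0.005863597693927586]) @ [[-0.02, 1.0], [-1.00, -0.02]]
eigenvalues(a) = [0.01, 0.21]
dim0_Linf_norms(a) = [0.01, 0.29]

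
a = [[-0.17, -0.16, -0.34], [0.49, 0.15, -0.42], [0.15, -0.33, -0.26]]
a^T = [[-0.17, 0.49, 0.15], [-0.16, 0.15, -0.33], [-0.34, -0.42, -0.26]]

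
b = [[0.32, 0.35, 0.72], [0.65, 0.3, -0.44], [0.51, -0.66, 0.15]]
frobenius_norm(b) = 1.47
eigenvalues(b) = [(-0.86+0j), (0.82+0.21j), (0.82-0.21j)]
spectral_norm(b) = 0.89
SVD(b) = [[-0.50, 0.82, -0.28], [-0.51, -0.54, -0.67], [-0.7, -0.19, 0.69]] @ diag([0.8920305201134195, 0.858042639942315, 0.7972730894913014]) @ [[-0.95, 0.15, -0.27], [-0.22, 0.3, 0.93], [-0.22, -0.94, 0.25]]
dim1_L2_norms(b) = [0.86, 0.84, 0.85]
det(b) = -0.61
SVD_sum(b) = [[0.42, -0.07, 0.12], [0.43, -0.07, 0.12], [0.59, -0.09, 0.17]] + [[-0.15,0.21,0.65], [0.10,-0.14,-0.43], [0.04,-0.05,-0.16]] + [[0.05, 0.21, -0.06], [0.12, 0.51, -0.13], [-0.12, -0.52, 0.14]]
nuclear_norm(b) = 2.55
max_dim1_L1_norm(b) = 1.39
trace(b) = 0.77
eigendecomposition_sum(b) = [[(-0.27+0j), (0.25-0j), (0.3+0j)], [(0.27-0j), -0.25+0.00j, -0.30-0.00j], [(0.31-0j), (-0.29+0j), (-0.35-0j)]] + [[0.29+0.03j, (0.05+0.3j), (0.21-0.23j)], [0.19-0.23j, (0.27+0.13j), -0.07-0.31j], [(0.1+0.21j), -0.19+0.16j, 0.25+0.05j]] + [[0.29-0.03j, 0.05-0.30j, (0.21+0.23j)], [0.19+0.23j, (0.27-0.13j), -0.07+0.31j], [(0.1-0.21j), -0.19-0.16j, 0.25-0.05j]]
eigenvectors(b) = [[0.55+0.00j, -0.35-0.50j, -0.35+0.50j], [(-0.55+0j), -0.62+0.00j, (-0.62-0j)], [(-0.63+0j), 0.20-0.45j, (0.2+0.45j)]]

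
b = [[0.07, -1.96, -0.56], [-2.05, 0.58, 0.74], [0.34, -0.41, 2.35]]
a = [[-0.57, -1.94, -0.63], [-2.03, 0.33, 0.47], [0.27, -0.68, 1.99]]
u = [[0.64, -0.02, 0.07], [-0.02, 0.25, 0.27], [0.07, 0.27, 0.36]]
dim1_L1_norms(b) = [2.59, 3.37, 3.1]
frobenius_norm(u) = 0.87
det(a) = -9.45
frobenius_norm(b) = 3.88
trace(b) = 3.00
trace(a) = 1.75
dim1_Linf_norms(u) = [0.64, 0.27, 0.36]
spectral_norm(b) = 2.66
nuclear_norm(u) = 1.25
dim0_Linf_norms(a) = [2.03, 1.94, 1.99]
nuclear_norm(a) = 6.35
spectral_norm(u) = 0.67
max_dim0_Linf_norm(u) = 0.64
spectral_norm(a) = 2.17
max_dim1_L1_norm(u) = 0.73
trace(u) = 1.25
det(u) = 0.01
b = a + u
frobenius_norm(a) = 3.66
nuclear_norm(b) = 6.61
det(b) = -10.18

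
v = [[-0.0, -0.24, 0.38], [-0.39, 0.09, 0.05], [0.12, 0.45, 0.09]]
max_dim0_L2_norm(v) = 0.52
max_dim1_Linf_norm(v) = 0.45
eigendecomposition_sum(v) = [[(-0.21-0j), (-0.21+0j), (0.15-0j)],  [-0.15-0.00j, -0.16+0.00j, (0.12-0j)],  [0.16+0.00j, 0.17-0.00j, -0.12+0.00j]] + [[0.10+0.06j,-0.02-0.13j,0.11-0.05j],[(-0.12+0.05j),(0.12+0.07j),(-0.03+0.13j)],[-0.02+0.15j,(0.14-0.08j),0.11+0.11j]] + [[(0.1-0.06j), -0.02+0.13j, (0.11+0.05j)],[-0.12-0.05j, 0.12-0.07j, (-0.03-0.13j)],[-0.02-0.15j, (0.14+0.08j), (0.11-0.11j)]]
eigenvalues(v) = [(-0.48+0j), (0.33+0.24j), (0.33-0.24j)]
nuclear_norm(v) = 1.31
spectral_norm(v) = 0.54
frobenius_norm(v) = 0.77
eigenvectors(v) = [[(-0.67+0j), -0.19+0.48j, -0.19-0.48j],  [(-0.51+0j), -0.30-0.47j, -0.30+0.47j],  [0.54+0.00j, -0.65+0.00j, (-0.65-0j)]]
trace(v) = 0.18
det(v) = -0.08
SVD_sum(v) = [[-0.06, -0.32, 0.12], [0.0, 0.00, -0.0], [0.07, 0.38, -0.14]] + [[0.04,-0.01,-0.0], [-0.39,0.07,0.01], [0.03,-0.01,-0.00]] + [[0.02, 0.09, 0.26], [0.00, 0.02, 0.05], [0.02, 0.08, 0.23]]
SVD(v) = [[-0.65, 0.1, 0.75], [0.0, -0.99, 0.13], [0.76, 0.09, 0.64]] @ diag([0.536834671309741, 0.4038643589965091, 0.3720243476065796]) @ [[0.17, 0.93, -0.33], [0.98, -0.18, -0.01], [0.07, 0.32, 0.94]]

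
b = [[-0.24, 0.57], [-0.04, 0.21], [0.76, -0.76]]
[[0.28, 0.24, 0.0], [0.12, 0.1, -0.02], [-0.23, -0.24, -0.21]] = b@[[0.33, 0.18, -0.47], [0.63, 0.5, -0.19]]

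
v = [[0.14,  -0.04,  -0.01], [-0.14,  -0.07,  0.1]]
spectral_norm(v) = 0.22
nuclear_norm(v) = 0.31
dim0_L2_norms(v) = [0.2, 0.08, 0.1]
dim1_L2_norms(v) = [0.15, 0.19]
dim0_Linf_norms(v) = [0.14, 0.07, 0.1]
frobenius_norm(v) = 0.24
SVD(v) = [[-0.57, 0.82], [0.82, 0.57]] @ diag([0.2165276055382659, 0.09442349305053876]) @ [[-0.9, -0.16, 0.41], [0.37, -0.77, 0.52]]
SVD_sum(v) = [[0.11,0.02,-0.05], [-0.16,-0.03,0.07]] + [[0.03, -0.06, 0.04], [0.02, -0.04, 0.03]]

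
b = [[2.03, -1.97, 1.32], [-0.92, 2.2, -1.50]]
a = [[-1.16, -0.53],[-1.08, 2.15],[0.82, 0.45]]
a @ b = [[-1.87, 1.12, -0.74],[-4.17, 6.86, -4.65],[1.25, -0.63, 0.41]]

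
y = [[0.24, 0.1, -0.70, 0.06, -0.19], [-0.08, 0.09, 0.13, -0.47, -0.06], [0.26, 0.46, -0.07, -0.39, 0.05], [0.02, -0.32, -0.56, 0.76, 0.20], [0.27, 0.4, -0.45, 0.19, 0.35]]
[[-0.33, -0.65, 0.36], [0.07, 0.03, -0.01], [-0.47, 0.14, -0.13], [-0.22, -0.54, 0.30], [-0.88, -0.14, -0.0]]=y @ [[-0.07, 0.51, -0.31],  [-0.87, 0.34, -0.29],  [0.52, 1.13, -0.63],  [-0.07, 0.21, -0.13],  [-0.76, 0.17, -0.18]]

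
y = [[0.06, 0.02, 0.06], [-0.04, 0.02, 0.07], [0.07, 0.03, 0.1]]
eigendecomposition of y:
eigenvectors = [[-0.09,0.22,0.55], [0.97,-0.96,0.25], [-0.24,0.17,0.8]]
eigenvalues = [0.01, 0.02, 0.16]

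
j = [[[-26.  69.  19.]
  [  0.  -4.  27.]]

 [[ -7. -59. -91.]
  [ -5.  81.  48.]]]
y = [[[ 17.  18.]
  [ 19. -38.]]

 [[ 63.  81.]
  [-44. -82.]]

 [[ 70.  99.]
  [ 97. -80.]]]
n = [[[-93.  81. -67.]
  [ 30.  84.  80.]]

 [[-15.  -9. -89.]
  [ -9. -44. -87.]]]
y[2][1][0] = 97.0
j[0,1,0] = 0.0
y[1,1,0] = -44.0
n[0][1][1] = 84.0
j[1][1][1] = 81.0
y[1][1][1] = -82.0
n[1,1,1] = -44.0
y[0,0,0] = 17.0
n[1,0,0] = -15.0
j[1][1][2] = 48.0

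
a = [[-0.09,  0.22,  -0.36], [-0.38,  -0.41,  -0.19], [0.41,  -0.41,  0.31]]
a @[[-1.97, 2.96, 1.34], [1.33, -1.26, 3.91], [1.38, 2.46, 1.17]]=[[-0.03, -1.43, 0.32], [-0.06, -1.08, -2.33], [-0.93, 2.49, -0.69]]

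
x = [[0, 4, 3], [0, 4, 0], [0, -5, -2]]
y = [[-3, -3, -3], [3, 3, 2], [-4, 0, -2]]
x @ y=[[0, 12, 2], [12, 12, 8], [-7, -15, -6]]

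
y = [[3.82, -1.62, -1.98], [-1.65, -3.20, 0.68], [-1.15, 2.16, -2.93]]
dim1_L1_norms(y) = [7.42, 5.53, 6.24]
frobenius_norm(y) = 7.01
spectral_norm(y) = 4.68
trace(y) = -2.31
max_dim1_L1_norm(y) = 7.42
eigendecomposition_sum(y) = [[4.1, -1.17, -1.18], [-0.94, 0.27, 0.27], [-0.89, 0.26, 0.26]] + [[-0.42, -1.31, -0.54], [-0.28, -0.88, -0.37], [-1.17, -3.66, -1.52]] + [[0.14, 0.86, -0.26], [-0.43, -2.59, 0.78], [0.92, 5.56, -1.67]]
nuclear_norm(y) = 11.76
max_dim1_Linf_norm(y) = 3.82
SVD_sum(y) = [[4.0, -0.77, -1.94], [-1.07, 0.21, 0.52], [-0.12, 0.02, 0.06]] + [[0.06, -0.59, 0.35], [0.24, -2.53, 1.5], [-0.28, 2.94, -1.75]] + [[-0.24, -0.26, -0.40], [-0.82, -0.88, -1.34], [-0.75, -0.81, -1.23]]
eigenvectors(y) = [[-0.95, 0.33, 0.14],[0.22, 0.22, -0.42],[0.21, 0.92, 0.90]]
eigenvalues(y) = [4.62, -2.82, -4.11]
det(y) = 53.65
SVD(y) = [[-0.97, -0.15, 0.21], [0.26, -0.64, 0.72], [0.03, 0.75, 0.66]] @ diag([4.675371679465816, 4.5835591916120535, 2.503394654431788]) @ [[-0.89, 0.17, 0.43], [-0.08, 0.86, -0.51], [-0.45, -0.49, -0.75]]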